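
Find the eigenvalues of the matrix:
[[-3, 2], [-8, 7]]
λ = -1 and λ = 5

Characteristic equation: det(A - λI) = 0
λ² - (trace)λ + (det) = 0
λ² - (4)λ + (-5) = 0
λ² - 4λ - 5 = 0
Solving: λ = -1, 5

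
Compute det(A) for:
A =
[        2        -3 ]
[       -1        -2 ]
det(A) = -7

For a 2×2 matrix [[a, b], [c, d]], det = a*d - b*c.
det(A) = (2)*(-2) - (-3)*(-1) = -4 - 3 = -7.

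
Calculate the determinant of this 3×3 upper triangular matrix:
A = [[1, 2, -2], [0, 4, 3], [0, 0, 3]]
12

The determinant of a triangular matrix is the product of its diagonal entries (the off-diagonal entries above the diagonal do not affect it).
det(A) = (1) * (4) * (3) = 12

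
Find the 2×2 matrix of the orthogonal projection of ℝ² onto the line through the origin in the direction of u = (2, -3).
[[4/13, -6/13], [-6/13, 9/13]]

The orthogonal projection onto the line spanned by a nonzero vector u = (a, b) has matrix P = (u uᵀ) / (uᵀ u) = (1/(a² + b²)) · [[a², ab], [ab, b²]].
Here u = (2, -3), so a² + b² = 4 + 9 = 13.
P = (1/13) · [[4, -6], [-6, 9]] = [[4/13, -6/13], [-6/13, 9/13]].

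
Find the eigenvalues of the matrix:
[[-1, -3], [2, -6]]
λ = -4 and λ = -3

Characteristic equation: det(A - λI) = 0
λ² - (trace)λ + (det) = 0
λ² - (-7)λ + (12) = 0
λ² + 7λ + 12 = 0
Solving: λ = -4, -3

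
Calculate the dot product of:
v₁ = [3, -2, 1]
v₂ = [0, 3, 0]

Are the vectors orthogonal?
-6, No

The dot product is the sum of products of corresponding components.
v₁·v₂ = (3)*(0) + (-2)*(3) + (1)*(0) = 0 - 6 + 0 = -6.
Two vectors are orthogonal iff their dot product is 0; here the dot product is -6, so the vectors are not orthogonal.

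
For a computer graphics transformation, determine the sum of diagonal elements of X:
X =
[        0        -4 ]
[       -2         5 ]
tr(X) = 0 + 5 = 5

The trace of a square matrix is the sum of its diagonal entries.
Diagonal entries of X: X[0][0] = 0, X[1][1] = 5.
tr(X) = 0 + 5 = 5.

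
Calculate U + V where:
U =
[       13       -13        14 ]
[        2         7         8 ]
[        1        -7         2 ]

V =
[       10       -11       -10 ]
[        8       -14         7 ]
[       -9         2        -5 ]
U + V =
[       23       -24         4 ]
[       10        -7        15 ]
[       -8        -5        -3 ]

Matrix addition is elementwise: (U+V)[i][j] = U[i][j] + V[i][j].
  (U+V)[0][0] = (13) + (10) = 23
  (U+V)[0][1] = (-13) + (-11) = -24
  (U+V)[0][2] = (14) + (-10) = 4
  (U+V)[1][0] = (2) + (8) = 10
  (U+V)[1][1] = (7) + (-14) = -7
  (U+V)[1][2] = (8) + (7) = 15
  (U+V)[2][0] = (1) + (-9) = -8
  (U+V)[2][1] = (-7) + (2) = -5
  (U+V)[2][2] = (2) + (-5) = -3
U + V =
[       23       -24         4 ]
[       10        -7        15 ]
[       -8        -5        -3 ]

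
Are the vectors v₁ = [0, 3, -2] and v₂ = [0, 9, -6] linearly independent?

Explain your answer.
No, linearly dependent (v₂ = 3·v₁)

Check whether there is a scalar k with v₂ = k·v₁.
Comparing components, k = 3 satisfies 3·[0, 3, -2] = [0, 9, -6].
Since v₂ is a scalar multiple of v₁, the two vectors are linearly dependent.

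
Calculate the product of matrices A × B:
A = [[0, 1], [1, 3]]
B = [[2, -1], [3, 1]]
[[3, 1], [11, 2]]

Matrix multiplication:
C[0][0] = 0×2 + 1×3 = 3
C[0][1] = 0×-1 + 1×1 = 1
C[1][0] = 1×2 + 3×3 = 11
C[1][1] = 1×-1 + 3×1 = 2
Result: [[3, 1], [11, 2]]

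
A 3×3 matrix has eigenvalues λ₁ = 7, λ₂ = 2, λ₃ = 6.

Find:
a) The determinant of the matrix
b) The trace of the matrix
det = 84, trace = 15

Two standard eigenvalue identities:
- det(A) equals the product of the eigenvalues (counted with multiplicity).
- trace(A) equals the sum of the eigenvalues.
det(A) = (7)*(2)*(6) = 84.
trace(A) = 7 + 2 + 6 = 15.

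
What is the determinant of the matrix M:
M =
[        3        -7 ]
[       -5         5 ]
det(M) = -20

For a 2×2 matrix [[a, b], [c, d]], det = a*d - b*c.
det(M) = (3)*(5) - (-7)*(-5) = 15 - 35 = -20.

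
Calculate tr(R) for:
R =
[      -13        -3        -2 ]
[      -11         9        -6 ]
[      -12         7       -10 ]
tr(R) = -13 + 9 - 10 = -14

The trace of a square matrix is the sum of its diagonal entries.
Diagonal entries of R: R[0][0] = -13, R[1][1] = 9, R[2][2] = -10.
tr(R) = -13 + 9 - 10 = -14.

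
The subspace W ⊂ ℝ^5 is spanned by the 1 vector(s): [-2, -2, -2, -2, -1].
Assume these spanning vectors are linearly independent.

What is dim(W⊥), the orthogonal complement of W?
dim(W⊥) = 4

For any subspace W of ℝ^n, dim(W) + dim(W⊥) = n (the whole-space dimension).
Here the given 1 vectors are linearly independent, so dim(W) = 1.
Thus dim(W⊥) = n - dim(W) = 5 - 1 = 4.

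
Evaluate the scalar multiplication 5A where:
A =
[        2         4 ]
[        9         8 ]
5A =
[       10        20 ]
[       45        40 ]

Scalar multiplication is elementwise: (5A)[i][j] = 5 * A[i][j].
  (5A)[0][0] = 5 * (2) = 10
  (5A)[0][1] = 5 * (4) = 20
  (5A)[1][0] = 5 * (9) = 45
  (5A)[1][1] = 5 * (8) = 40
5A =
[       10        20 ]
[       45        40 ]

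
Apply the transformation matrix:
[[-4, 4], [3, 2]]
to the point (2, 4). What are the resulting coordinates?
(8, 14)

Matrix multiplication:
[[-4, 4], [3, 2]] × [2, 4]ᵀ
= [-4×2 + 4×4, 3×2 + 2×4]ᵀ
= [8.0000, 14.0000]ᵀ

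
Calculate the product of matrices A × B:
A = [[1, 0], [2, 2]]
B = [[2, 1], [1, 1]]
[[2, 1], [6, 4]]

Matrix multiplication:
C[0][0] = 1×2 + 0×1 = 2
C[0][1] = 1×1 + 0×1 = 1
C[1][0] = 2×2 + 2×1 = 6
C[1][1] = 2×1 + 2×1 = 4
Result: [[2, 1], [6, 4]]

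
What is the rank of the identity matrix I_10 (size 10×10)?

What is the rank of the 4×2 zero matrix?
rank(I_10) = 10, rank(0) = 0

The identity I_10 has 10 columns that are the standard basis vectors e_1, …, e_10. These are linearly independent, so all 10 columns are pivots and rank(I_10) = 10.
The 4×2 zero matrix has every entry zero, so every row is the zero row and there are no pivots; rank(0) = 0.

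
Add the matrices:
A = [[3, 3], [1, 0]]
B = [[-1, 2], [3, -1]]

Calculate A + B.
[[2, 5], [4, -1]]

Add corresponding elements:
(3)+(-1)=2
(3)+(2)=5
(1)+(3)=4
(0)+(-1)=-1
A + B = [[2, 5], [4, -1]]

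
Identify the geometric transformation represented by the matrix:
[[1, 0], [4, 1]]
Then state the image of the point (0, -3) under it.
vertical shear with factor 4; image of (0, -3) is (0, -3)

The matrix [[1, 0], [k, 1]] sends (x, y) to (x, 4x + y), leaving the x-coordinate fixed: a vertical shear.
The matrix [[1, 0], [4, 1]] represents: vertical shear with factor 4.
Applying it to (0, -3): [1·0 + 0·-3, 4·0 + 1·-3] = (0, -3).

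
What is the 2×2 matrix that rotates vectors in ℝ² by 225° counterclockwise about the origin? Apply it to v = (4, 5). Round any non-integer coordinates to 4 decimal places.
R = [[-√2/2, √2/2], [-√2/2, -√2/2]]; R·v = (0.7071, -6.3640)

A counterclockwise rotation by angle θ in ℝ² has matrix R(θ) = [[cos θ, -sin θ], [sin θ, cos θ]].
For θ = 225°: cos θ = -√2/2, sin θ = -√2/2.
R(225°) = [[-√2/2, √2/2], [-√2/2, -√2/2]].
R·v = [-√2/2·4 + (√2/2)·5, -√2/2·4 + -√2/2·5] = (0.7071, -6.3640).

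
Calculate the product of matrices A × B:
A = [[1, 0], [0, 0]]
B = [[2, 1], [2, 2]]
[[2, 1], [0, 0]]

Matrix multiplication:
C[0][0] = 1×2 + 0×2 = 2
C[0][1] = 1×1 + 0×2 = 1
C[1][0] = 0×2 + 0×2 = 0
C[1][1] = 0×1 + 0×2 = 0
Result: [[2, 1], [0, 0]]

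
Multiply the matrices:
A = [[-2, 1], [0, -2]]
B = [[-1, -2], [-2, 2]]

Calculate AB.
[[0, 6], [4, -4]]

Each entry (i,j) of AB = sum over k of A[i][k]*B[k][j].
(AB)[0][0] = (-2)*(-1) + (1)*(-2) = 0
(AB)[0][1] = (-2)*(-2) + (1)*(2) = 6
(AB)[1][0] = (0)*(-1) + (-2)*(-2) = 4
(AB)[1][1] = (0)*(-2) + (-2)*(2) = -4
AB = [[0, 6], [4, -4]]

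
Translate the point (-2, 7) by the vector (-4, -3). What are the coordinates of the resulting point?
(-6, 4)

Translation by (-4, -3):
x' = -2 + -4 = -6
y' = 7 + -3 = 4
Homogeneous matrix: [[1, 0, -4], [0, 1, -3], [0, 0, 1]]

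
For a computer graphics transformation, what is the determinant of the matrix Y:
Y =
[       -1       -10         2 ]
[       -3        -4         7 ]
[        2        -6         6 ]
det(Y) = -286

Expand along row 0 (cofactor expansion): det(Y) = a*(e*i - f*h) - b*(d*i - f*g) + c*(d*h - e*g), where the 3×3 is [[a, b, c], [d, e, f], [g, h, i]].
Minor M_00 = (-4)*(6) - (7)*(-6) = -24 + 42 = 18.
Minor M_01 = (-3)*(6) - (7)*(2) = -18 - 14 = -32.
Minor M_02 = (-3)*(-6) - (-4)*(2) = 18 + 8 = 26.
det(Y) = (-1)*(18) - (-10)*(-32) + (2)*(26) = -18 - 320 + 52 = -286.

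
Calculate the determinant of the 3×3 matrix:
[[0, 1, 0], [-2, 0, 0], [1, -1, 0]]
0

Expansion along first row:
det = 0·det([[0,0],[-1,0]]) - 1·det([[-2,0],[1,0]]) + 0·det([[-2,0],[1,-1]])
    = 0·(0·0 - 0·-1) - 1·(-2·0 - 0·1) + 0·(-2·-1 - 0·1)
    = 0·0 - 1·0 + 0·2
    = 0 + 0 + 0 = 0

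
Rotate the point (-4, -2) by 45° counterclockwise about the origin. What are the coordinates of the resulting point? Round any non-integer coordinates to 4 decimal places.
(-1.4142, -4.2426)

Rotation matrix R(θ) = [[cos θ, -sin θ], [sin θ, cos θ]]; for θ = 45°:
R = [[√2/2, -√2/2], [√2/2, √2/2]]
Result: R × [-4, -2]ᵀ = [√2/2·-4 + (-√2/2)·-2, √2/2·-4 + (√2/2)·-2]ᵀ = (-1.4142, -4.2426)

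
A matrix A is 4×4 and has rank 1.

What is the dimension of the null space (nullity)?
3

The rank-nullity theorem for an m×n matrix states:
rank(A) + nullity(A) = n (the number of columns).
Here n = 4 and rank(A) = 1, so nullity(A) = 4 - 1 = 3.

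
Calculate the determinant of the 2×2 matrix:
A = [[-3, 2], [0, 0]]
0

For A = [[a, b], [c, d]], det(A) = a*d - b*c.
det(A) = (-3)*(0) - (2)*(0) = 0 - 0 = 0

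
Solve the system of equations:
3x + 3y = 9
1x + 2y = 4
x = 2, y = 1

Use elimination (row reduction):
Equation 1: 3x + 3y = 9.
Equation 2: 1x + 2y = 4.
Multiply Eq1 by 1 and Eq2 by 3: 3x + 3y = 9;  3x + 6y = 12.
Subtract: (3)y = 3, so y = 1.
Back-substitute into Eq1: 3x + 3*(1) = 9, so x = 2.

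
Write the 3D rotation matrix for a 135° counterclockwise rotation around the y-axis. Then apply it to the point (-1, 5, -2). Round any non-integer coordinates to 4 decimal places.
R = [[-√2/2, 0, √2/2], [0, 1, 0], [-√2/2, 0, -√2/2]]; R·(-1, 5, -2) = (-0.7071, 5.0000, 2.1213)

Rotation matrix for 135° around y-axis:
cos(135°) = -√2/2, sin(135°) = √2/2
R = [[-√2/2, 0, √2/2], [0, 1, 0], [-√2/2, 0, -√2/2]]
Apply to (-1, 5, -2): R·[-1, 5, -2]ᵀ = (-0.7071, 5.0000, 2.1213)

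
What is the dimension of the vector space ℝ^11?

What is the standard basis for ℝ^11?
Dimension = 11; standard basis = {e_1, e_2, e_3, …, e_11}

ℝ^11 is the space of 11-tuples of real numbers; its dimension is 11.
The standard basis consists of 11 vectors: e_1, e_2, e_3, …, e_11, where e_i is the vector with 1 in position i and 0 elsewhere.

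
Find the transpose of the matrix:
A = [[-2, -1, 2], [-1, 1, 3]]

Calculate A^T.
[[-2, -1], [-1, 1], [2, 3]]

The transpose sends entry (i,j) to (j,i); rows become columns.
Row 0 of A: [-2, -1, 2] -> column 0 of A^T.
Row 1 of A: [-1, 1, 3] -> column 1 of A^T.
A^T = [[-2, -1], [-1, 1], [2, 3]]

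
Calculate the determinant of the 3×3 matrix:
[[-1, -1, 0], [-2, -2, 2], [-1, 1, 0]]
4

Expansion along first row:
det = -1·det([[-2,2],[1,0]]) - -1·det([[-2,2],[-1,0]]) + 0·det([[-2,-2],[-1,1]])
    = -1·(-2·0 - 2·1) - -1·(-2·0 - 2·-1) + 0·(-2·1 - -2·-1)
    = -1·-2 - -1·2 + 0·-4
    = 2 + 2 + 0 = 4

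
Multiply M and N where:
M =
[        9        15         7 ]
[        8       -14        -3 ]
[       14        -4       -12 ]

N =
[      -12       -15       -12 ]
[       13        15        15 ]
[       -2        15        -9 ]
MN =
[       73       195        54 ]
[     -272      -375      -279 ]
[     -196      -450      -120 ]

Matrix multiplication: (MN)[i][j] = sum over k of M[i][k] * N[k][j].
  (MN)[0][0] = (9)*(-12) + (15)*(13) + (7)*(-2) = 73
  (MN)[0][1] = (9)*(-15) + (15)*(15) + (7)*(15) = 195
  (MN)[0][2] = (9)*(-12) + (15)*(15) + (7)*(-9) = 54
  (MN)[1][0] = (8)*(-12) + (-14)*(13) + (-3)*(-2) = -272
  (MN)[1][1] = (8)*(-15) + (-14)*(15) + (-3)*(15) = -375
  (MN)[1][2] = (8)*(-12) + (-14)*(15) + (-3)*(-9) = -279
  (MN)[2][0] = (14)*(-12) + (-4)*(13) + (-12)*(-2) = -196
  (MN)[2][1] = (14)*(-15) + (-4)*(15) + (-12)*(15) = -450
  (MN)[2][2] = (14)*(-12) + (-4)*(15) + (-12)*(-9) = -120
MN =
[       73       195        54 ]
[     -272      -375      -279 ]
[     -196      -450      -120 ]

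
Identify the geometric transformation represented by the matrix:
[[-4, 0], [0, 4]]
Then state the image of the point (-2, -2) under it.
non-uniform scaling by (-4, 4); image of (-2, -2) is (8, -8)

This is diagonal with distinct entries, so it scales the x-axis by -4 and the y-axis by 4.
The matrix [[-4, 0], [0, 4]] represents: non-uniform scaling by (-4, 4).
Applying it to (-2, -2): [-4·-2 + 0·-2, 0·-2 + 4·-2] = (8, -8).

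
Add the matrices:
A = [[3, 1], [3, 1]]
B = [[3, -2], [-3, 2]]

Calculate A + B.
[[6, -1], [0, 3]]

Add corresponding elements:
(3)+(3)=6
(1)+(-2)=-1
(3)+(-3)=0
(1)+(2)=3
A + B = [[6, -1], [0, 3]]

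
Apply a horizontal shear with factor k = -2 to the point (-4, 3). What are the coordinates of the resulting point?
(-10, 3)

Shear matrix for horizontal shear with factor k = -2:
[[1, -2], [0, 1]]
Result: (-4, 3) → (-10, 3)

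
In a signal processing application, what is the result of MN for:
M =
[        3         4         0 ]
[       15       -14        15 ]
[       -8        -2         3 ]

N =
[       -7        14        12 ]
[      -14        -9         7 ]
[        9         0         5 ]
MN =
[      -77         6        64 ]
[      226       336       157 ]
[      111       -94       -95 ]

Matrix multiplication: (MN)[i][j] = sum over k of M[i][k] * N[k][j].
  (MN)[0][0] = (3)*(-7) + (4)*(-14) + (0)*(9) = -77
  (MN)[0][1] = (3)*(14) + (4)*(-9) + (0)*(0) = 6
  (MN)[0][2] = (3)*(12) + (4)*(7) + (0)*(5) = 64
  (MN)[1][0] = (15)*(-7) + (-14)*(-14) + (15)*(9) = 226
  (MN)[1][1] = (15)*(14) + (-14)*(-9) + (15)*(0) = 336
  (MN)[1][2] = (15)*(12) + (-14)*(7) + (15)*(5) = 157
  (MN)[2][0] = (-8)*(-7) + (-2)*(-14) + (3)*(9) = 111
  (MN)[2][1] = (-8)*(14) + (-2)*(-9) + (3)*(0) = -94
  (MN)[2][2] = (-8)*(12) + (-2)*(7) + (3)*(5) = -95
MN =
[      -77         6        64 ]
[      226       336       157 ]
[      111       -94       -95 ]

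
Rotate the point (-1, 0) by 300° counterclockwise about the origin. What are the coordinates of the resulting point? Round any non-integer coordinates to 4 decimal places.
(-0.5000, 0.8660)

Rotation matrix R(θ) = [[cos θ, -sin θ], [sin θ, cos θ]]; for θ = 300°:
R = [[1/2, √3/2], [-√3/2, 1/2]]
Result: R × [-1, 0]ᵀ = [1/2·-1 + (√3/2)·0, -√3/2·-1 + (1/2)·0]ᵀ = (-0.5000, 0.8660)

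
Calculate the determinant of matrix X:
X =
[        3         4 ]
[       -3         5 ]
det(X) = 27

For a 2×2 matrix [[a, b], [c, d]], det = a*d - b*c.
det(X) = (3)*(5) - (4)*(-3) = 15 + 12 = 27.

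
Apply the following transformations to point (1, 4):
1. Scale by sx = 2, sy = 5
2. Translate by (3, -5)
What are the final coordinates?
(5, 15)

Step 1: Scale (1, 4) by (sx, sy) = (2, 5) → (2, 20)
Step 2: Translate by (3, -5) → (5, 15)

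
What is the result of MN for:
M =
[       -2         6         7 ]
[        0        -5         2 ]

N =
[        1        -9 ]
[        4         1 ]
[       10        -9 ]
MN =
[       92       -39 ]
[        0       -23 ]

Matrix multiplication: (MN)[i][j] = sum over k of M[i][k] * N[k][j].
  (MN)[0][0] = (-2)*(1) + (6)*(4) + (7)*(10) = 92
  (MN)[0][1] = (-2)*(-9) + (6)*(1) + (7)*(-9) = -39
  (MN)[1][0] = (0)*(1) + (-5)*(4) + (2)*(10) = 0
  (MN)[1][1] = (0)*(-9) + (-5)*(1) + (2)*(-9) = -23
MN =
[       92       -39 ]
[        0       -23 ]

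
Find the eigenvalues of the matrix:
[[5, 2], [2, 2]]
λ = 1 and λ = 6

Characteristic equation: det(A - λI) = 0
λ² - (trace)λ + (det) = 0
λ² - (7)λ + (6) = 0
λ² - 7λ + 6 = 0
Solving: λ = 1, 6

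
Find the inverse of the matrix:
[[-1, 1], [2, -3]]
[[-3, -1], [-2, -1]]

For [[a,b],[c,d]], inverse = (1/det)·[[d,-b],[-c,a]]
det = -1·-3 - 1·2 = 1
Inverse = (1/1)·[[-3, -1], [-2, -1]]
        = [[-3, -1], [-2, -1]]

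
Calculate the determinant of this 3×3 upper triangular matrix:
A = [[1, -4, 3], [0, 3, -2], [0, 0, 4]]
12

The determinant of a triangular matrix is the product of its diagonal entries (the off-diagonal entries above the diagonal do not affect it).
det(A) = (1) * (3) * (4) = 12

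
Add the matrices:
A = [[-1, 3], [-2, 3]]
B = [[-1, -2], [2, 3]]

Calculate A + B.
[[-2, 1], [0, 6]]

Add corresponding elements:
(-1)+(-1)=-2
(3)+(-2)=1
(-2)+(2)=0
(3)+(3)=6
A + B = [[-2, 1], [0, 6]]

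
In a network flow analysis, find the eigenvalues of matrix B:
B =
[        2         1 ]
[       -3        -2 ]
λ = -1, 1

Solve det(B - λI) = 0. For a 2×2 matrix the characteristic equation is λ² - (trace)λ + det = 0.
trace(B) = a + d = 2 - 2 = 0.
det(B) = a*d - b*c = (2)*(-2) - (1)*(-3) = -4 + 3 = -1.
Characteristic equation: λ² - (0)λ + (-1) = 0.
Discriminant = (0)² - 4*(-1) = 0 + 4 = 4.
λ = (0 ± √4) / 2 = (0 ± 2) / 2 = -1, 1.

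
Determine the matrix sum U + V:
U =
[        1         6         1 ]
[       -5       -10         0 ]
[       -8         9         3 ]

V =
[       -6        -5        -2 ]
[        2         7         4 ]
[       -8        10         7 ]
U + V =
[       -5         1        -1 ]
[       -3        -3         4 ]
[      -16        19        10 ]

Matrix addition is elementwise: (U+V)[i][j] = U[i][j] + V[i][j].
  (U+V)[0][0] = (1) + (-6) = -5
  (U+V)[0][1] = (6) + (-5) = 1
  (U+V)[0][2] = (1) + (-2) = -1
  (U+V)[1][0] = (-5) + (2) = -3
  (U+V)[1][1] = (-10) + (7) = -3
  (U+V)[1][2] = (0) + (4) = 4
  (U+V)[2][0] = (-8) + (-8) = -16
  (U+V)[2][1] = (9) + (10) = 19
  (U+V)[2][2] = (3) + (7) = 10
U + V =
[       -5         1        -1 ]
[       -3        -3         4 ]
[      -16        19        10 ]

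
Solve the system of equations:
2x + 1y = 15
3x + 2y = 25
x = 5, y = 5

Use elimination (row reduction):
Equation 1: 2x + 1y = 15.
Equation 2: 3x + 2y = 25.
Multiply Eq1 by 3 and Eq2 by 2: 6x + 3y = 45;  6x + 4y = 50.
Subtract: (1)y = 5, so y = 5.
Back-substitute into Eq1: 2x + 1*(5) = 15, so x = 5.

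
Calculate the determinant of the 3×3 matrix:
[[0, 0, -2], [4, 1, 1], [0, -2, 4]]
16

Expansion along first row:
det = 0·det([[1,1],[-2,4]]) - 0·det([[4,1],[0,4]]) + -2·det([[4,1],[0,-2]])
    = 0·(1·4 - 1·-2) - 0·(4·4 - 1·0) + -2·(4·-2 - 1·0)
    = 0·6 - 0·16 + -2·-8
    = 0 + 0 + 16 = 16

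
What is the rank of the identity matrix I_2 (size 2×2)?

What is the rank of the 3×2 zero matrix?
rank(I_2) = 2, rank(0) = 0

The identity I_2 has 2 columns that are the standard basis vectors e_1, …, e_2. These are linearly independent, so all 2 columns are pivots and rank(I_2) = 2.
The 3×2 zero matrix has every entry zero, so every row is the zero row and there are no pivots; rank(0) = 0.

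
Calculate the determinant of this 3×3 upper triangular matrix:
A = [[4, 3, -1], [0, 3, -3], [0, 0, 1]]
12

The determinant of a triangular matrix is the product of its diagonal entries (the off-diagonal entries above the diagonal do not affect it).
det(A) = (4) * (3) * (1) = 12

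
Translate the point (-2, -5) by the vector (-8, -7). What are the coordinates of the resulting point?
(-10, -12)

Translation by (-8, -7):
x' = -2 + -8 = -10
y' = -5 + -7 = -12
Homogeneous matrix: [[1, 0, -8], [0, 1, -7], [0, 0, 1]]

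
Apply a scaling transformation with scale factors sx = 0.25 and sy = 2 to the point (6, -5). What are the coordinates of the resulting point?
(1.5, -10)

Scaling matrix:
[[0.25, 0], [0, 2]]
Result: (6 × 0.25, -5 × 2) = (1.5, -10)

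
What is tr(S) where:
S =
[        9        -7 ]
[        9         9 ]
tr(S) = 9 + 9 = 18

The trace of a square matrix is the sum of its diagonal entries.
Diagonal entries of S: S[0][0] = 9, S[1][1] = 9.
tr(S) = 9 + 9 = 18.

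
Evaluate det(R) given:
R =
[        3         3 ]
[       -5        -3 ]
det(R) = 6

For a 2×2 matrix [[a, b], [c, d]], det = a*d - b*c.
det(R) = (3)*(-3) - (3)*(-5) = -9 + 15 = 6.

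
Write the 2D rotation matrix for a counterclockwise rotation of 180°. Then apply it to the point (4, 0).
R = [[-1, 0], [0, -1]]; R·(4, 0) = (-4, 0)

Rotation matrix formula: R(θ) = [[cos θ, -sin θ], [sin θ, cos θ]]
For θ = 180°:
cos(180°) = -1
sin(180°) = 0
R = [[-1, 0], [0, -1]]
Apply to (4, 0): [-1·4 + (0)·0, 0·4 + -1·0] = (-4, 0)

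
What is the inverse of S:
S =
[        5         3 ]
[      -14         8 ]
det(S) = 82
S⁻¹ =
[     4/41     -3/82 ]
[     7/41      5/82 ]

For a 2×2 matrix S = [[a, b], [c, d]] with det(S) ≠ 0, S⁻¹ = (1/det(S)) * [[d, -b], [-c, a]].
det(S) = (5)*(8) - (3)*(-14) = 40 + 42 = 82.
S⁻¹ = (1/82) * [[8, -3], [14, 5]].
Dividing each entry by 82 and reducing:
S⁻¹ =
[     4/41     -3/82 ]
[     7/41      5/82 ]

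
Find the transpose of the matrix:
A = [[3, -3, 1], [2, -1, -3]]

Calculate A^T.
[[3, 2], [-3, -1], [1, -3]]

The transpose sends entry (i,j) to (j,i); rows become columns.
Row 0 of A: [3, -3, 1] -> column 0 of A^T.
Row 1 of A: [2, -1, -3] -> column 1 of A^T.
A^T = [[3, 2], [-3, -1], [1, -3]]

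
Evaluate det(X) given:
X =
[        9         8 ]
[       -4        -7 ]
det(X) = -31

For a 2×2 matrix [[a, b], [c, d]], det = a*d - b*c.
det(X) = (9)*(-7) - (8)*(-4) = -63 + 32 = -31.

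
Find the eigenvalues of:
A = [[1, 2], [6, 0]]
λ = -3, 4

Solve det(A - λI) = 0. For a 2×2 matrix this is λ² - (trace)λ + det = 0.
trace(A) = 1 + 0 = 1.
det(A) = (1)*(0) - (2)*(6) = 0 - 12 = -12.
Characteristic equation: λ² - (1)λ + (-12) = 0.
Discriminant: (1)² - 4*(-12) = 1 + 48 = 49.
Roots: λ = (1 ± √49) / 2 = -3, 4.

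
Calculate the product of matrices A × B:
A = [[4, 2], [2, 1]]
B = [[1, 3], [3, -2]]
[[10, 8], [5, 4]]

Matrix multiplication:
C[0][0] = 4×1 + 2×3 = 10
C[0][1] = 4×3 + 2×-2 = 8
C[1][0] = 2×1 + 1×3 = 5
C[1][1] = 2×3 + 1×-2 = 4
Result: [[10, 8], [5, 4]]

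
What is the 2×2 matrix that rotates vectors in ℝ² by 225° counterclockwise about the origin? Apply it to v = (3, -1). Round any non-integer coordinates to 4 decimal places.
R = [[-√2/2, √2/2], [-√2/2, -√2/2]]; R·v = (-2.8284, -1.4142)

A counterclockwise rotation by angle θ in ℝ² has matrix R(θ) = [[cos θ, -sin θ], [sin θ, cos θ]].
For θ = 225°: cos θ = -√2/2, sin θ = -√2/2.
R(225°) = [[-√2/2, √2/2], [-√2/2, -√2/2]].
R·v = [-√2/2·3 + (√2/2)·-1, -√2/2·3 + -√2/2·-1] = (-2.8284, -1.4142).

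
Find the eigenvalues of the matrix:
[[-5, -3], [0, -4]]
λ = -5 and λ = -4

Characteristic equation: det(A - λI) = 0
λ² - (trace)λ + (det) = 0
λ² - (-9)λ + (20) = 0
λ² + 9λ + 20 = 0
Solving: λ = -5, -4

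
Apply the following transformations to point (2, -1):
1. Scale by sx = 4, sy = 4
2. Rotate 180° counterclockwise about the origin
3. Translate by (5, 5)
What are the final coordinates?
(-3, 9)

Step 1: Scale → (8, -4)
Step 2: Rotate 180° → (-8, 4)
Step 3: Translate → (-3, 9)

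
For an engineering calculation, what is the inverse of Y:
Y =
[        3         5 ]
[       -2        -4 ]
det(Y) = -2
Y⁻¹ =
[        2       5/2 ]
[       -1      -3/2 ]

For a 2×2 matrix Y = [[a, b], [c, d]] with det(Y) ≠ 0, Y⁻¹ = (1/det(Y)) * [[d, -b], [-c, a]].
det(Y) = (3)*(-4) - (5)*(-2) = -12 + 10 = -2.
Y⁻¹ = (1/-2) * [[-4, -5], [2, 3]].
Dividing each entry by -2 and reducing:
Y⁻¹ =
[        2       5/2 ]
[       -1      -3/2 ]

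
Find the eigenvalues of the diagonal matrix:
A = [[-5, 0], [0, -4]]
λ₁ = -5, λ₂ = -4

The characteristic polynomial of A is det(A - λI) = (-5 - λ)(-4 - λ) = 0.
The roots are λ = -5 and λ = -4, so the eigenvalues are the diagonal entries.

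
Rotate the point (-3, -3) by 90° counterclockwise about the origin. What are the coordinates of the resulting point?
(3, -3)

Rotation matrix R(θ) = [[cos θ, -sin θ], [sin θ, cos θ]]; for θ = 90°:
R = [[0, -1], [1, 0]]
Result: R × [-3, -3]ᵀ = [0·-3 + (-1)·-3, 1·-3 + (0)·-3]ᵀ = (3, -3)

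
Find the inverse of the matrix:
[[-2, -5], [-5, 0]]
[[0, -1/5], [-1/5, 2/25]]

For [[a,b],[c,d]], inverse = (1/det)·[[d,-b],[-c,a]]
det = -2·0 - -5·-5 = -25
Inverse = (1/-25)·[[0, 5], [5, -2]]
        = [[0, -1/5], [-1/5, 2/25]]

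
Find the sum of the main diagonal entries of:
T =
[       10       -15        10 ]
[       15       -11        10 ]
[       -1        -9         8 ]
tr(T) = 10 - 11 + 8 = 7

The trace of a square matrix is the sum of its diagonal entries.
Diagonal entries of T: T[0][0] = 10, T[1][1] = -11, T[2][2] = 8.
tr(T) = 10 - 11 + 8 = 7.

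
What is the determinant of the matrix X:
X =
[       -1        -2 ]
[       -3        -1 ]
det(X) = -5

For a 2×2 matrix [[a, b], [c, d]], det = a*d - b*c.
det(X) = (-1)*(-1) - (-2)*(-3) = 1 - 6 = -5.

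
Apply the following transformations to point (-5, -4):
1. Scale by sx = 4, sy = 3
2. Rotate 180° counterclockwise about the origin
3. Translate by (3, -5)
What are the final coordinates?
(23, 7)

Step 1: Scale → (-20, -12)
Step 2: Rotate 180° → (20, 12)
Step 3: Translate → (23, 7)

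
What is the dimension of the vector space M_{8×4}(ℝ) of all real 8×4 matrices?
Dimension = 32

A real 8×4 matrix is determined by its 8·4 = 32 independent entries.
A standard basis is {E_ij : 1 ≤ i ≤ 8, 1 ≤ j ≤ 4}, where E_ij has a 1 in position (i, j) and 0 elsewhere — there are 32 such matrices, and they are linearly independent and span M_{8×4}(ℝ).
Therefore dim(M_{8×4}(ℝ)) = 32.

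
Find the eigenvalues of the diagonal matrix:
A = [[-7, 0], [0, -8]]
λ₁ = -7, λ₂ = -8

The characteristic polynomial of A is det(A - λI) = (-7 - λ)(-8 - λ) = 0.
The roots are λ = -7 and λ = -8, so the eigenvalues are the diagonal entries.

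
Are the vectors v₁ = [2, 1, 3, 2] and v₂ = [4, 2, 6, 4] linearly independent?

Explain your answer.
No, linearly dependent (v₂ = 2·v₁)

Check whether there is a scalar k with v₂ = k·v₁.
Comparing components, k = 2 satisfies 2·[2, 1, 3, 2] = [4, 2, 6, 4].
Since v₂ is a scalar multiple of v₁, the two vectors are linearly dependent.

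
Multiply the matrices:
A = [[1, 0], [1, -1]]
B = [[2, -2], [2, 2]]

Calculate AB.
[[2, -2], [0, -4]]

Each entry (i,j) of AB = sum over k of A[i][k]*B[k][j].
(AB)[0][0] = (1)*(2) + (0)*(2) = 2
(AB)[0][1] = (1)*(-2) + (0)*(2) = -2
(AB)[1][0] = (1)*(2) + (-1)*(2) = 0
(AB)[1][1] = (1)*(-2) + (-1)*(2) = -4
AB = [[2, -2], [0, -4]]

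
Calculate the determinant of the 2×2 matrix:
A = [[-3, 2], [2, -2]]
2

For A = [[a, b], [c, d]], det(A) = a*d - b*c.
det(A) = (-3)*(-2) - (2)*(2) = 6 - 4 = 2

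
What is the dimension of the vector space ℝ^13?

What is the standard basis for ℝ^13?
Dimension = 13; standard basis = {e_1, e_2, e_3, …, e_13}

ℝ^13 is the space of 13-tuples of real numbers; its dimension is 13.
The standard basis consists of 13 vectors: e_1, e_2, e_3, …, e_13, where e_i is the vector with 1 in position i and 0 elsewhere.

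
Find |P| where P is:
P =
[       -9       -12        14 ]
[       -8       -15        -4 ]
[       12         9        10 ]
det(P) = 2154

Expand along row 0 (cofactor expansion): det(P) = a*(e*i - f*h) - b*(d*i - f*g) + c*(d*h - e*g), where the 3×3 is [[a, b, c], [d, e, f], [g, h, i]].
Minor M_00 = (-15)*(10) - (-4)*(9) = -150 + 36 = -114.
Minor M_01 = (-8)*(10) - (-4)*(12) = -80 + 48 = -32.
Minor M_02 = (-8)*(9) - (-15)*(12) = -72 + 180 = 108.
det(P) = (-9)*(-114) - (-12)*(-32) + (14)*(108) = 1026 - 384 + 1512 = 2154.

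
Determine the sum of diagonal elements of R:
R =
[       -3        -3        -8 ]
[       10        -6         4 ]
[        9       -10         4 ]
tr(R) = -3 - 6 + 4 = -5

The trace of a square matrix is the sum of its diagonal entries.
Diagonal entries of R: R[0][0] = -3, R[1][1] = -6, R[2][2] = 4.
tr(R) = -3 - 6 + 4 = -5.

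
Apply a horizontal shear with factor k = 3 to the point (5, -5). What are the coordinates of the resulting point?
(-10, -5)

Shear matrix for horizontal shear with factor k = 3:
[[1, 3], [0, 1]]
Result: (5, -5) → (-10, -5)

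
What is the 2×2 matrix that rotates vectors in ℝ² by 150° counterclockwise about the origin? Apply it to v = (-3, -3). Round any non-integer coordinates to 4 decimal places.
R = [[-√3/2, -1/2], [1/2, -√3/2]]; R·v = (4.0981, 1.0981)

A counterclockwise rotation by angle θ in ℝ² has matrix R(θ) = [[cos θ, -sin θ], [sin θ, cos θ]].
For θ = 150°: cos θ = -√3/2, sin θ = 1/2.
R(150°) = [[-√3/2, -1/2], [1/2, -√3/2]].
R·v = [-√3/2·-3 + (-1/2)·-3, 1/2·-3 + -√3/2·-3] = (4.0981, 1.0981).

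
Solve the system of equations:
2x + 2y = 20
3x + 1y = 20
x = 5, y = 5

Use elimination (row reduction):
Equation 1: 2x + 2y = 20.
Equation 2: 3x + 1y = 20.
Multiply Eq1 by 3 and Eq2 by 2: 6x + 6y = 60;  6x + 2y = 40.
Subtract: (-4)y = -20, so y = 5.
Back-substitute into Eq1: 2x + 2*(5) = 20, so x = 5.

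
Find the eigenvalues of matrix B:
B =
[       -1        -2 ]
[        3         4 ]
λ = 1, 2

Solve det(B - λI) = 0. For a 2×2 matrix the characteristic equation is λ² - (trace)λ + det = 0.
trace(B) = a + d = -1 + 4 = 3.
det(B) = a*d - b*c = (-1)*(4) - (-2)*(3) = -4 + 6 = 2.
Characteristic equation: λ² - (3)λ + (2) = 0.
Discriminant = (3)² - 4*(2) = 9 - 8 = 1.
λ = (3 ± √1) / 2 = (3 ± 1) / 2 = 1, 2.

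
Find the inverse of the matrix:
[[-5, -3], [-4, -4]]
[[-1/2, 3/8], [1/2, -5/8]]

For [[a,b],[c,d]], inverse = (1/det)·[[d,-b],[-c,a]]
det = -5·-4 - -3·-4 = 8
Inverse = (1/8)·[[-4, 3], [4, -5]]
        = [[-1/2, 3/8], [1/2, -5/8]]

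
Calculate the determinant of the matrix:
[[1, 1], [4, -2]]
-6

For a 2×2 matrix [[a, b], [c, d]], det = ad - bc
det = (1)(-2) - (1)(4) = -2 - 4 = -6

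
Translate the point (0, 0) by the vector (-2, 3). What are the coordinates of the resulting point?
(-2, 3)

Translation by (-2, 3):
x' = 0 + -2 = -2
y' = 0 + 3 = 3
Homogeneous matrix: [[1, 0, -2], [0, 1, 3], [0, 0, 1]]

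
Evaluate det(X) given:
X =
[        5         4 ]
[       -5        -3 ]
det(X) = 5

For a 2×2 matrix [[a, b], [c, d]], det = a*d - b*c.
det(X) = (5)*(-3) - (4)*(-5) = -15 + 20 = 5.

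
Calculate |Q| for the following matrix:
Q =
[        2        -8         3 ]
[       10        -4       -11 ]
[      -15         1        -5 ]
det(Q) = -1808

Expand along row 0 (cofactor expansion): det(Q) = a*(e*i - f*h) - b*(d*i - f*g) + c*(d*h - e*g), where the 3×3 is [[a, b, c], [d, e, f], [g, h, i]].
Minor M_00 = (-4)*(-5) - (-11)*(1) = 20 + 11 = 31.
Minor M_01 = (10)*(-5) - (-11)*(-15) = -50 - 165 = -215.
Minor M_02 = (10)*(1) - (-4)*(-15) = 10 - 60 = -50.
det(Q) = (2)*(31) - (-8)*(-215) + (3)*(-50) = 62 - 1720 - 150 = -1808.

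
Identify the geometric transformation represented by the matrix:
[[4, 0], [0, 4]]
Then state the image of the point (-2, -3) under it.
uniform scaling by factor 4; image of (-2, -3) is (-8, -12)

This is a diagonal matrix with equal entries 4, so it scales both axes by the same factor 4.
The matrix [[4, 0], [0, 4]] represents: uniform scaling by factor 4.
Applying it to (-2, -3): [4·-2 + 0·-3, 0·-2 + 4·-3] = (-8, -12).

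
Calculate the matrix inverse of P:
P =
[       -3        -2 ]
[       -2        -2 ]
det(P) = 2
P⁻¹ =
[       -1         1 ]
[        1      -3/2 ]

For a 2×2 matrix P = [[a, b], [c, d]] with det(P) ≠ 0, P⁻¹ = (1/det(P)) * [[d, -b], [-c, a]].
det(P) = (-3)*(-2) - (-2)*(-2) = 6 - 4 = 2.
P⁻¹ = (1/2) * [[-2, 2], [2, -3]].
Dividing each entry by 2 and reducing:
P⁻¹ =
[       -1         1 ]
[        1      -3/2 ]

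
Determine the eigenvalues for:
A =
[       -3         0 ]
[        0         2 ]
λ = -3, 2

Solve det(A - λI) = 0. For a 2×2 matrix the characteristic equation is λ² - (trace)λ + det = 0.
trace(A) = a + d = -3 + 2 = -1.
det(A) = a*d - b*c = (-3)*(2) - (0)*(0) = -6 - 0 = -6.
Characteristic equation: λ² - (-1)λ + (-6) = 0.
Discriminant = (-1)² - 4*(-6) = 1 + 24 = 25.
λ = (-1 ± √25) / 2 = (-1 ± 5) / 2 = -3, 2.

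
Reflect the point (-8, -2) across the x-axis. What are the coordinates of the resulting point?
(-8, 2)

Reflection across x-axis: (-8, -2) → (-8, 2)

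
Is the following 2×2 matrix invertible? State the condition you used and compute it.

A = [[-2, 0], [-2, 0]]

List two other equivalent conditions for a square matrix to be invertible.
No, not invertible; det(A) = 0 (two rows are equal, so the rows are linearly dependent). Equivalent conditions (failing for this A): rank(A) < 2; Ax = 0 has non-trivial solutions; 0 is an eigenvalue; the columns are linearly dependent.

To check invertibility, compute det(A).
In this matrix, row 0 and the last row are identical, so one row is a scalar multiple of another and the rows are linearly dependent.
A matrix with linearly dependent rows has det = 0 and is not invertible.
Equivalent failed conditions:
- rank(A) < 2.
- Ax = 0 has non-trivial solutions.
- 0 is an eigenvalue.
- The columns are linearly dependent.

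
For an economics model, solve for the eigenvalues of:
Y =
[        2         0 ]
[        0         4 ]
λ = 2, 4

Solve det(Y - λI) = 0. For a 2×2 matrix the characteristic equation is λ² - (trace)λ + det = 0.
trace(Y) = a + d = 2 + 4 = 6.
det(Y) = a*d - b*c = (2)*(4) - (0)*(0) = 8 - 0 = 8.
Characteristic equation: λ² - (6)λ + (8) = 0.
Discriminant = (6)² - 4*(8) = 36 - 32 = 4.
λ = (6 ± √4) / 2 = (6 ± 2) / 2 = 2, 4.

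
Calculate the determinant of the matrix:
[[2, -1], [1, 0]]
1

For a 2×2 matrix [[a, b], [c, d]], det = ad - bc
det = (2)(0) - (-1)(1) = 0 - -1 = 1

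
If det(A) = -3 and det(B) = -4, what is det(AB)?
12

Use the multiplicative property of determinants: det(AB) = det(A)*det(B).
det(AB) = (-3)*(-4) = 12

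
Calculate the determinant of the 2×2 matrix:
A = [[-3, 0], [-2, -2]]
6

For A = [[a, b], [c, d]], det(A) = a*d - b*c.
det(A) = (-3)*(-2) - (0)*(-2) = 6 - 0 = 6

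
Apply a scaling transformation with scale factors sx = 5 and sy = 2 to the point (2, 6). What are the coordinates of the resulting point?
(10, 12)

Scaling matrix:
[[5, 0], [0, 2]]
Result: (2 × 5, 6 × 2) = (10, 12)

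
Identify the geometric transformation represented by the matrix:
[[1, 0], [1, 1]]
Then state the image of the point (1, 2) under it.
vertical shear with factor 1; image of (1, 2) is (1, 3)

The matrix [[1, 0], [k, 1]] sends (x, y) to (x, 1x + y), leaving the x-coordinate fixed: a vertical shear.
The matrix [[1, 0], [1, 1]] represents: vertical shear with factor 1.
Applying it to (1, 2): [1·1 + 0·2, 1·1 + 1·2] = (1, 3).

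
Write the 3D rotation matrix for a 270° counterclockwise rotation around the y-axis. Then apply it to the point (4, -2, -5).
R = [[0, 0, -1], [0, 1, 0], [1, 0, 0]]; R·(4, -2, -5) = (5, -2, 4)

Rotation matrix for 270° around y-axis:
cos(270°) = 0, sin(270°) = -1
R = [[0, 0, -1], [0, 1, 0], [1, 0, 0]]
Apply to (4, -2, -5): R·[4, -2, -5]ᵀ = (5, -2, 4)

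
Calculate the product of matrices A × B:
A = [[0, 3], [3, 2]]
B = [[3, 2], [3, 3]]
[[9, 9], [15, 12]]

Matrix multiplication:
C[0][0] = 0×3 + 3×3 = 9
C[0][1] = 0×2 + 3×3 = 9
C[1][0] = 3×3 + 2×3 = 15
C[1][1] = 3×2 + 2×3 = 12
Result: [[9, 9], [15, 12]]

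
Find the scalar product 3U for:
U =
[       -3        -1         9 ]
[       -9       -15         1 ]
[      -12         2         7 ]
3U =
[       -9        -3        27 ]
[      -27       -45         3 ]
[      -36         6        21 ]

Scalar multiplication is elementwise: (3U)[i][j] = 3 * U[i][j].
  (3U)[0][0] = 3 * (-3) = -9
  (3U)[0][1] = 3 * (-1) = -3
  (3U)[0][2] = 3 * (9) = 27
  (3U)[1][0] = 3 * (-9) = -27
  (3U)[1][1] = 3 * (-15) = -45
  (3U)[1][2] = 3 * (1) = 3
  (3U)[2][0] = 3 * (-12) = -36
  (3U)[2][1] = 3 * (2) = 6
  (3U)[2][2] = 3 * (7) = 21
3U =
[       -9        -3        27 ]
[      -27       -45         3 ]
[      -36         6        21 ]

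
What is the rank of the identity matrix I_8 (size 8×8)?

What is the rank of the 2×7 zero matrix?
rank(I_8) = 8, rank(0) = 0

The identity I_8 has 8 columns that are the standard basis vectors e_1, …, e_8. These are linearly independent, so all 8 columns are pivots and rank(I_8) = 8.
The 2×7 zero matrix has every entry zero, so every row is the zero row and there are no pivots; rank(0) = 0.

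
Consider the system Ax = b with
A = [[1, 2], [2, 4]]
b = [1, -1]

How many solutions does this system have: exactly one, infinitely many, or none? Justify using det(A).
No solution

det(A) = (1)*(4) - (2)*(2) = 0, so A is singular.
The column space of A is span(column 1) = span([1, 2]).
b = [1, -1] is not a scalar multiple of column 1, so b ∉ column space and the system is inconsistent — no solution.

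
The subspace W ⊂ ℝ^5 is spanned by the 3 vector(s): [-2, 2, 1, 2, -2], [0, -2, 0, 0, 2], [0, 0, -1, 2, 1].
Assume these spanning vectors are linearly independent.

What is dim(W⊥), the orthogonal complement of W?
dim(W⊥) = 2

For any subspace W of ℝ^n, dim(W) + dim(W⊥) = n (the whole-space dimension).
Here the given 3 vectors are linearly independent, so dim(W) = 3.
Thus dim(W⊥) = n - dim(W) = 5 - 3 = 2.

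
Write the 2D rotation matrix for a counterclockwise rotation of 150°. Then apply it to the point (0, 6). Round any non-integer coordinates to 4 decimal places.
R = [[-√3/2, -1/2], [1/2, -√3/2]]; R·(0, 6) = (-3.0000, -5.1962)

Rotation matrix formula: R(θ) = [[cos θ, -sin θ], [sin θ, cos θ]]
For θ = 150°:
cos(150°) = -√3/2
sin(150°) = 1/2
R = [[-√3/2, -1/2], [1/2, -√3/2]]
Apply to (0, 6): [-√3/2·0 + (-1/2)·6, 1/2·0 + -√3/2·6] = (-3.0000, -5.1962)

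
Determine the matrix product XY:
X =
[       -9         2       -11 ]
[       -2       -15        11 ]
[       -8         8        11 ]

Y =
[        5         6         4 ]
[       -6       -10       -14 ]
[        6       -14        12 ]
XY =
[     -123        80      -196 ]
[      146       -16       334 ]
[      -22      -282       -12 ]

Matrix multiplication: (XY)[i][j] = sum over k of X[i][k] * Y[k][j].
  (XY)[0][0] = (-9)*(5) + (2)*(-6) + (-11)*(6) = -123
  (XY)[0][1] = (-9)*(6) + (2)*(-10) + (-11)*(-14) = 80
  (XY)[0][2] = (-9)*(4) + (2)*(-14) + (-11)*(12) = -196
  (XY)[1][0] = (-2)*(5) + (-15)*(-6) + (11)*(6) = 146
  (XY)[1][1] = (-2)*(6) + (-15)*(-10) + (11)*(-14) = -16
  (XY)[1][2] = (-2)*(4) + (-15)*(-14) + (11)*(12) = 334
  (XY)[2][0] = (-8)*(5) + (8)*(-6) + (11)*(6) = -22
  (XY)[2][1] = (-8)*(6) + (8)*(-10) + (11)*(-14) = -282
  (XY)[2][2] = (-8)*(4) + (8)*(-14) + (11)*(12) = -12
XY =
[     -123        80      -196 ]
[      146       -16       334 ]
[      -22      -282       -12 ]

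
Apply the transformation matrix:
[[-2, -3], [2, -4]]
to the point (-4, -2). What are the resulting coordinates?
(14, 0)

Matrix multiplication:
[[-2, -3], [2, -4]] × [-4, -2]ᵀ
= [-2×-4 + -3×-2, 2×-4 + -4×-2]ᵀ
= [14.0000, 0.0000]ᵀ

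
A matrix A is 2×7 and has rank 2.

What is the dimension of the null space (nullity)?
5

The rank-nullity theorem for an m×n matrix states:
rank(A) + nullity(A) = n (the number of columns).
Here n = 7 and rank(A) = 2, so nullity(A) = 7 - 2 = 5.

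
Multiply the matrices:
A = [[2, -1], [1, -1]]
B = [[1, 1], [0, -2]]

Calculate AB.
[[2, 4], [1, 3]]

Each entry (i,j) of AB = sum over k of A[i][k]*B[k][j].
(AB)[0][0] = (2)*(1) + (-1)*(0) = 2
(AB)[0][1] = (2)*(1) + (-1)*(-2) = 4
(AB)[1][0] = (1)*(1) + (-1)*(0) = 1
(AB)[1][1] = (1)*(1) + (-1)*(-2) = 3
AB = [[2, 4], [1, 3]]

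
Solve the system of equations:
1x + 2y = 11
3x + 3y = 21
x = 3, y = 4

Use elimination (row reduction):
Equation 1: 1x + 2y = 11.
Equation 2: 3x + 3y = 21.
Multiply Eq1 by 3 and Eq2 by 1: 3x + 6y = 33;  3x + 3y = 21.
Subtract: (-3)y = -12, so y = 4.
Back-substitute into Eq1: 1x + 2*(4) = 11, so x = 3.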